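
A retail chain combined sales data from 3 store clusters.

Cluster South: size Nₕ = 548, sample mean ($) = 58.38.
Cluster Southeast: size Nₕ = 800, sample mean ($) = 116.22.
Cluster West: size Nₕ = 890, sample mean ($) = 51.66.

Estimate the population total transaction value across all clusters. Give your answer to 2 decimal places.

South: 548·58.38 = 31992.24
Southeast: 800·116.22 = 92976
West: 890·51.66 = 45977.4
τ̂ = Σ Nₕx̄ₕ = 170945.64.

170945.64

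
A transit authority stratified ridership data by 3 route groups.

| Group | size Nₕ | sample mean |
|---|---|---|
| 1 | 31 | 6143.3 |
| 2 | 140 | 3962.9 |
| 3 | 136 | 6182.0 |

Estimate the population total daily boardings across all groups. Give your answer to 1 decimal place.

1586000.3

Population total = Σ Nₕ·x̄ₕ (each stratum's size times its mean).
31·6143.3 + 140·3962.9 + 136·6182.0 = 190442.3 + 554806 + 840752 = 1586000.3.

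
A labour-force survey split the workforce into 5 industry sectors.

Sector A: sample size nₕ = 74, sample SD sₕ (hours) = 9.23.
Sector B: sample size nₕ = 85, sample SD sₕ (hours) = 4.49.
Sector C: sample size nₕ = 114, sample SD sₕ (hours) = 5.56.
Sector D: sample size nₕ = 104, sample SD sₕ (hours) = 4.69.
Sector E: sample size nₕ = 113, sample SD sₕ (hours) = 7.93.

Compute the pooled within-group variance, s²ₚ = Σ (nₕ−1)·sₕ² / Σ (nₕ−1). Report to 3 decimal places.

A: (74−1)·9.23² = 73·85.1929 = 6219.0817
B: (85−1)·4.49² = 84·20.1601 = 1693.4484
C: (114−1)·5.56² = 113·30.9136 = 3493.2368
D: (104−1)·4.69² = 103·21.9961 = 2265.5983
E: (113−1)·7.93² = 112·62.8849 = 7043.1088
Numerator = 20714.474; denominator = Σ(nₕ−1) = 485.
s²ₚ = 20714.474/485 = 42.71026... → 42.710.

42.710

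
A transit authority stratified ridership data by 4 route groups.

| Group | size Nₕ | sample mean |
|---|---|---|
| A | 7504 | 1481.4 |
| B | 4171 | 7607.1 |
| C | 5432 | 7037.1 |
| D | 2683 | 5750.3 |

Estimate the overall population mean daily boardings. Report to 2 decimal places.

x̄_st = (Σ Nₕx̄ₕ) / (Σ Nₕ) = (7504·1481.4 + 4171·7607.1 + 5432·7037.1 + 2683·5750.3) / 19790
= 96499221.8 / 19790 = 4876.1608... → 4876.16.

4876.16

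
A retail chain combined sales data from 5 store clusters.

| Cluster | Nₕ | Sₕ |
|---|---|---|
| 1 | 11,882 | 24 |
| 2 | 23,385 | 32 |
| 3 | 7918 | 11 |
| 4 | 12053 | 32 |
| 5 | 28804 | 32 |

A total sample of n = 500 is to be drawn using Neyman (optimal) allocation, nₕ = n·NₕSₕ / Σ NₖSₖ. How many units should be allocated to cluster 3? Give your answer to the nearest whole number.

18

1: NₕSₕ = 11882·24 = 285168
2: NₕSₕ = 23385·32 = 748320
3: NₕSₕ = 7918·11 = 87098
4: NₕSₕ = 12053·32 = 385696
5: NₕSₕ = 28804·32 = 921728
Σ NₕSₕ = 2428010.
n_3 = 500·87098/2428010 = 17.936... → 18.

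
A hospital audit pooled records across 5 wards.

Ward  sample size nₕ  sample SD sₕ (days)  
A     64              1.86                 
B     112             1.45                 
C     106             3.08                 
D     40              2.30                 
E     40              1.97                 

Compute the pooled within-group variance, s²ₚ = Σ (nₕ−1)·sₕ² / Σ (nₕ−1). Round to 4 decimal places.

Degrees of freedom: 63 + 111 + 105 + 39 + 39 = 357.
Σ(nₕ−1)sₕ² = 63·3.4596 + 111·2.1025 + 105·9.4864 + 39·5.29 + 39·3.8809 = 1805.0694.
s²ₚ = 1805.0694 / 357 = 5.056217... → 5.0562.

5.0562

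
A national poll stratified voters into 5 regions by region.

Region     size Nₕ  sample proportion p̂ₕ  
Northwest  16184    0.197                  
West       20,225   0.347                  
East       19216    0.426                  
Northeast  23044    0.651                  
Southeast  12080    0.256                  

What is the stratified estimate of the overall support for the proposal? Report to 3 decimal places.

N = 16184 + 20225 + 19216 + 23044 + 12080 = 90749.
Overall proportion = Σ (Nₕ/N)·p̂ₕ.
Σ Nₕp̂ₕ = 3188.248 + 7018.075 + 8186.016 + 15001.644 + 3092.48 = 36486.463.
36486.463 / 90749 = 0.40206... → 0.402.

0.402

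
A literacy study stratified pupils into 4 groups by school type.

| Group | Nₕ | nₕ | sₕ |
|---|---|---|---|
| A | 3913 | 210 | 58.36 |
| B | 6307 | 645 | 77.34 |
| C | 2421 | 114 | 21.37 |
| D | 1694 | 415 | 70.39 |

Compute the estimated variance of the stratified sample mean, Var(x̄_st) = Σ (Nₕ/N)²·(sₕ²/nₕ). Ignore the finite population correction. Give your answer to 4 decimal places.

N = 14335. Term for each stratum: Wₕ²sₕ²/nₕ.
Var(x̄_st) = 1.2084692 + 1.7951423 + 0.1142611 + 0.1667267 = 3.2845993 → 3.2846.

3.2846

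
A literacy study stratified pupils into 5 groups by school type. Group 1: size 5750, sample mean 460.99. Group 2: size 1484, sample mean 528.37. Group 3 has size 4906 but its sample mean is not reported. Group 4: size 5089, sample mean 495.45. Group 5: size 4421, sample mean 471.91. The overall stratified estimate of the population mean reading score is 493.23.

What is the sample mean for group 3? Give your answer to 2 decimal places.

537.30

N = 5750 + 1484 + 4906 + 5089 + 4421 = 21650.
Overall total = μ·N = 493.23·21650 = 10678429.5.
Subtract the known strata: 5750·460.99 + 1484·528.37 + 5089·495.45 + 4421·471.91 = 8042452.74.
Remaining total for group 3: 10678429.5 − 8042452.74 = 2635976.76.
Divide by its size: 2635976.76 / 4906 = 537.2965... → 537.30.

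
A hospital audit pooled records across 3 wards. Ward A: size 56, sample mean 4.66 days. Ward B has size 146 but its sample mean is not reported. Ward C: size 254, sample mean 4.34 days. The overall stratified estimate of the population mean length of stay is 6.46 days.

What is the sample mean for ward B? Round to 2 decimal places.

10.84

N = 56 + 146 + 254 = 456.
Overall total = μ·N = 6.46·456 = 2945.76.
Subtract the known strata: 56·4.66 + 254·4.34 = 1363.32.
Remaining total for ward B: 2945.76 − 1363.32 = 1582.44.
Divide by its size: 1582.44 / 146 = 10.8386... → 10.84.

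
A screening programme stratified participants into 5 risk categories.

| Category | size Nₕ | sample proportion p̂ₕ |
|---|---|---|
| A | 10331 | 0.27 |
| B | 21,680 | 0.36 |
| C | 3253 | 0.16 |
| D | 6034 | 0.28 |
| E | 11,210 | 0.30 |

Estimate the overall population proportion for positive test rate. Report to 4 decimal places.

0.3079

N = 10331 + 21680 + 3253 + 6034 + 11210 = 52508.
Overall proportion = Σ (Nₕ/N)·p̂ₕ.
Σ Nₕp̂ₕ = 2789.37 + 7804.8 + 520.48 + 1689.52 + 3363 = 16167.17.
16167.17 / 52508 = 0.307899... → 0.3079.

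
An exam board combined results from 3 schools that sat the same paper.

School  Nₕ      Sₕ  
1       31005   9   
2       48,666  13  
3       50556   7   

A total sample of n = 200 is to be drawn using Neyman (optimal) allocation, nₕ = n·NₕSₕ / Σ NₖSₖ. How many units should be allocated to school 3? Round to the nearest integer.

56

Σ NₕSₕ = 31005·9 + 48666·13 + 50556·7 = 1265595.
Share for 3: 353892/1265595 = 0.27962.
n_3 = 200 × 0.27962 = 55.925... → 56.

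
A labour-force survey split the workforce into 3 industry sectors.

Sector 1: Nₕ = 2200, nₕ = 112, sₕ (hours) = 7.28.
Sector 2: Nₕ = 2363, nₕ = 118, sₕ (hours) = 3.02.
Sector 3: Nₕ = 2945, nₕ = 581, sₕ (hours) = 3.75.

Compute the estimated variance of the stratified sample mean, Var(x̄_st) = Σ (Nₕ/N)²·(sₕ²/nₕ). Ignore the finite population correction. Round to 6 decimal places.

0.052010

N = 7508; Wₕ = Nₕ/N.
sector 1: (2200/7508)²·7.28²/112 = 0.040629509
sector 2: (2363/7508)²·3.02²/118 = 0.007656156
sector 3: (2945/7508)²·3.75²/581 = 0.003723990
Sum = 0.052009655 → 0.052010.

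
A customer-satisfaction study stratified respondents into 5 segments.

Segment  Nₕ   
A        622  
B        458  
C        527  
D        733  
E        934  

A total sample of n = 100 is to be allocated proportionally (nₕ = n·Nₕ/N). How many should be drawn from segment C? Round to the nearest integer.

N = 622 + 458 + 527 + 733 + 934 = 3274.
n_C = 100·527/3274 = 16.097... → 16.

16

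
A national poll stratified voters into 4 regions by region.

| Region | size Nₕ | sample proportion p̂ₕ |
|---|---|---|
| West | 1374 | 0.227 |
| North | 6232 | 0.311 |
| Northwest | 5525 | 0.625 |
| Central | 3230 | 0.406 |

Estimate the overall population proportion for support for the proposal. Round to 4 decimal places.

0.4287

N = 1374 + 6232 + 5525 + 3230 = 16361.
Overall proportion = Σ (Nₕ/N)·p̂ₕ.
Σ Nₕp̂ₕ = 311.898 + 1938.152 + 3453.125 + 1311.38 = 7014.555.
7014.555 / 16361 = 0.428736... → 0.4287.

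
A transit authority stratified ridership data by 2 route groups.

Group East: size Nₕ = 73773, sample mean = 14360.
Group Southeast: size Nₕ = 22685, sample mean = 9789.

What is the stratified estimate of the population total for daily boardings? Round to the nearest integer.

1281443745

Estimate total by summing Nₕ·x̄ₕ over strata.
73773·14360 + 22685·9789 = 1059380280 + 222063465 = 1281443745.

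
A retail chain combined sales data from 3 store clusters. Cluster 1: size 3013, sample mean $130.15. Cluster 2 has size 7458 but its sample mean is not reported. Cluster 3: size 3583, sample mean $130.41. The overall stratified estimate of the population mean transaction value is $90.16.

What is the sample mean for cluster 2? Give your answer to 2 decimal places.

54.67

N = 3013 + 7458 + 3583 = 14054.
Overall total = μ·N = 90.16·14054 = 1267108.64.
Subtract the known strata: 3013·130.15 + 3583·130.41 = 859400.98.
Remaining total for cluster 2: 1267108.64 − 859400.98 = 407707.66.
Divide by its size: 407707.66 / 7458 = 54.6672... → 54.67.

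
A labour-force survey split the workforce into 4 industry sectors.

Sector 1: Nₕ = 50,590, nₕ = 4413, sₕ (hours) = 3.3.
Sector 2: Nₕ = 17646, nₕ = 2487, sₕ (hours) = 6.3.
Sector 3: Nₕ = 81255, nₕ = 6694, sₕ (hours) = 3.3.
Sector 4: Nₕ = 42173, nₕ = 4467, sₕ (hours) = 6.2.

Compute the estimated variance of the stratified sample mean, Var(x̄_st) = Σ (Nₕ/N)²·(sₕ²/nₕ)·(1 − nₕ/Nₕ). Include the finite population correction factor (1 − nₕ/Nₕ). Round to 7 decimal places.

N = 191664. Term for each stratum: Wₕ²sₕ²/nₕ·(1−nₕ/Nₕ).
Var(x̄_st) = 0.0001569290 + 0.0001162093 + 0.0002683014 + 0.0003725043 = 0.0009139440 → 0.0009139.

0.0009139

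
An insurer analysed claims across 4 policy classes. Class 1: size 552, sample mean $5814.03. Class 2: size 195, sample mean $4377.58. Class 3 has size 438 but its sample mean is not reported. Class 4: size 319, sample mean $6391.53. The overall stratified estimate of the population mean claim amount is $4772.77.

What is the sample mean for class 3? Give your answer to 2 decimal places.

2457.48

Σ Nₕx̄ₕ = N·μ, so 438·x̄_3 = 1504·4772.77 − (552·5814.03 + 195·4377.58 + 319·6391.53).
= 7178246.08 − 6101870.73 = 1076375.35.
x̄_3 = 1076375.35 / 438 = 2457.4780... → 2457.48.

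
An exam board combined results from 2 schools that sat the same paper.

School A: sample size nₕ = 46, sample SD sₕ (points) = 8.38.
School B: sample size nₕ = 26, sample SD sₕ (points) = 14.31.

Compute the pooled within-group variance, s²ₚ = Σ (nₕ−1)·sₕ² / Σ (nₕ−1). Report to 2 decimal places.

Degrees of freedom: 45 + 25 = 70.
Σ(nₕ−1)sₕ² = 45·70.2244 + 25·204.7761 = 8279.5005.
s²ₚ = 8279.5005 / 70 = 118.2786... → 118.28.

118.28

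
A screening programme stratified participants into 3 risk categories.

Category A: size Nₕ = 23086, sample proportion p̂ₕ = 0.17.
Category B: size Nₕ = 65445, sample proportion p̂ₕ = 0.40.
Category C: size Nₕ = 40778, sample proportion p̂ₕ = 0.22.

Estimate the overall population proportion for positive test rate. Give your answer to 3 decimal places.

Wₕ = Nₕ/N with N = 129309: 0.1785, 0.5061, 0.3154.
p̂_st = 0.1785·0.17 + 0.5061·0.40 + 0.3154·0.22 ≈ 0.30217... → 0.302.

0.302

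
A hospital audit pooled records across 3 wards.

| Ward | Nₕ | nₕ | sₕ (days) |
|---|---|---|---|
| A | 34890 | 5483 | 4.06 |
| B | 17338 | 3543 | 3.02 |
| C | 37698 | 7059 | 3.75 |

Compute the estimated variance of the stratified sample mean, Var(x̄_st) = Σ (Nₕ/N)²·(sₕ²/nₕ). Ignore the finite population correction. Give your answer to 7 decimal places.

N = 89926. Term for each stratum: Wₕ²sₕ²/nₕ.
Var(x̄_st) = 0.0004525486 + 0.0000956908 + 0.0003500946 = 0.0008983340 → 0.0008983.

0.0008983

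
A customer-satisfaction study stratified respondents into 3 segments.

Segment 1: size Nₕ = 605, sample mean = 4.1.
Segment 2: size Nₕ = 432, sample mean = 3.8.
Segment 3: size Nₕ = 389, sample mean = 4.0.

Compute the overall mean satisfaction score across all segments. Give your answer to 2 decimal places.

3.98

N = 605 + 432 + 389 = 1426.
The stratified mean weights each stratum mean by its population share Nₕ/N.
Σ Nₕx̄ₕ = 605·4.1 + 432·3.8 + 389·4.0 = 2480.5 + 1641.6 + 1556 = 5678.1.
Divide by N: 5678.1 / 1426 = 3.9818... → 3.98.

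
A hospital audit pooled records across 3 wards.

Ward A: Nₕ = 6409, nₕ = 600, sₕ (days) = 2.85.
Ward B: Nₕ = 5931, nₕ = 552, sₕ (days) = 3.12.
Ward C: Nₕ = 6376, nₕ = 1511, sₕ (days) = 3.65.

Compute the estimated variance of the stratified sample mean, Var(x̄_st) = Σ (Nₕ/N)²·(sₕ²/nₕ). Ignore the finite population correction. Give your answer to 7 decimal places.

0.0043816

N = 18716. Term for each stratum: Wₕ²sₕ²/nₕ.
Var(x̄_st) = 0.0015874240 + 0.0017709238 + 0.0010232737 = 0.0043816215 → 0.0043816.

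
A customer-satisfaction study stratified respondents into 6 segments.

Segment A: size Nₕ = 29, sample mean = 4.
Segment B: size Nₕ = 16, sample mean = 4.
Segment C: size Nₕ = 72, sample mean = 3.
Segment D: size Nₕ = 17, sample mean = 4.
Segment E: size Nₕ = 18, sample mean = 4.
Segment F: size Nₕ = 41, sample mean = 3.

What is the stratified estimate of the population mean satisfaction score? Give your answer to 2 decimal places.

N = 193; weights Wₕ = Nₕ/N = (0.1503, 0.0829, 0.3731, 0.0881, 0.0933, 0.2124).
x̄_st = Σ Wₕ·x̄ₕ = 0.1503·4 + 0.0829·4 + 0.3731·3 + 0.0881·4 + 0.0933·4 + 0.2124·3 ≈ 3.4145...
→ 3.41.

3.41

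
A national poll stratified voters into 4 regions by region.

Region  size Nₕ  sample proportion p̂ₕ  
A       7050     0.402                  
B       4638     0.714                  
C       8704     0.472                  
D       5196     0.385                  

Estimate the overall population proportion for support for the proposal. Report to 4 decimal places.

Wₕ = Nₕ/N with N = 25588: 0.2755, 0.1813, 0.3402, 0.2031.
p̂_st = 0.2755·0.402 + 0.1813·0.714 + 0.3402·0.472 + 0.2031·0.385 ≈ 0.478911... → 0.4789.

0.4789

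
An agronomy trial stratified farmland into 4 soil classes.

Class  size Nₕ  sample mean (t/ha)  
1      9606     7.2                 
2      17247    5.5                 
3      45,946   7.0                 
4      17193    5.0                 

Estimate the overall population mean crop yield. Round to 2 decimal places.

6.35

N = 89992; weights Wₕ = Nₕ/N = (0.1067, 0.1917, 0.5106, 0.1911).
x̄_st = Σ Wₕ·x̄ₕ = 0.1067·7.2 + 0.1917·5.5 + 0.5106·7.0 + 0.1911·5.0 ≈ 6.3518...
→ 6.35.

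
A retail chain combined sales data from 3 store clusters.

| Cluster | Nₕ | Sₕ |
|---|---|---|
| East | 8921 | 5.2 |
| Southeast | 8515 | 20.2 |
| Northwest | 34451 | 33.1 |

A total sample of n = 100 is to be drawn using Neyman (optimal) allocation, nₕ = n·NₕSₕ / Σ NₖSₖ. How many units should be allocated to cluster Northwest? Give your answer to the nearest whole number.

84

East: NₕSₕ = 8921·5.2 = 46389.2
Southeast: NₕSₕ = 8515·20.2 = 172003
Northwest: NₕSₕ = 34451·33.1 = 1140328.1
Σ NₕSₕ = 1358720.3.
n_Northwest = 100·1140328.1/1358720.3 = 83.927... → 84.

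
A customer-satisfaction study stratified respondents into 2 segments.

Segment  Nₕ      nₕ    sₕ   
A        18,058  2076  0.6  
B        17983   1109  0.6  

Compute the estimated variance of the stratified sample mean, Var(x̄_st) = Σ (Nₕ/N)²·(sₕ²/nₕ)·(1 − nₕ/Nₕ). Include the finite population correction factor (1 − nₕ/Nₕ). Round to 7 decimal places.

N = 36041; Wₕ = Nₕ/N.
segment A: (18058/36041)²·0.6²/2076·(1 − 2076/18058) = 0.0000385285
segment B: (17983/36041)²·0.6²/1109·(1 − 1109/17983) = 0.0000758329
Sum = 0.0001143614 → 0.0001144.

0.0001144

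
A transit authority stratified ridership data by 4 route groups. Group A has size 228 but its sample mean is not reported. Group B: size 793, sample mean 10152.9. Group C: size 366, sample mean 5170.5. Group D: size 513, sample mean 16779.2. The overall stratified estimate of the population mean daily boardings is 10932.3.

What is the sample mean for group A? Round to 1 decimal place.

N = 228 + 793 + 366 + 513 = 1900.
Overall total = μ·N = 10932.3·1900 = 20771370.
Subtract the known strata: 793·10152.9 + 366·5170.5 + 513·16779.2 = 18551382.3.
Remaining total for group A: 20771370 − 18551382.3 = 2219987.7.
Divide by its size: 2219987.7 / 228 = 9736.788... → 9736.8.

9736.8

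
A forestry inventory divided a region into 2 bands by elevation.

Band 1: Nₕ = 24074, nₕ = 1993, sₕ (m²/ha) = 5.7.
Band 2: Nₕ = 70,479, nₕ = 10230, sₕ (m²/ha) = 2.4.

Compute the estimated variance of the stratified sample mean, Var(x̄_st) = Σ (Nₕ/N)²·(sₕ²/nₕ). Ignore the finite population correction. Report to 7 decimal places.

0.0013696

N = 94553. Term for each stratum: Wₕ²sₕ²/nₕ.
Var(x̄_st) = 0.0010567890 + 0.0003128353 = 0.0013696243 → 0.0013696.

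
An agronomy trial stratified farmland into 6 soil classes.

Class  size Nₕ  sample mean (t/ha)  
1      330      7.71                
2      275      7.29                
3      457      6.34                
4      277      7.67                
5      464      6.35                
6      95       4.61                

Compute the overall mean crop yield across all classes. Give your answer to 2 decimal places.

N = 1898; weights Wₕ = Nₕ/N = (0.1739, 0.1449, 0.2408, 0.1459, 0.2445, 0.0501).
x̄_st = Σ Wₕ·x̄ₕ = 0.1739·7.71 + 0.1449·7.29 + 0.2408·6.34 + 0.1459·7.67 + 0.2445·6.35 + 0.0501·4.61 ≈ 6.8258...
→ 6.83.

6.83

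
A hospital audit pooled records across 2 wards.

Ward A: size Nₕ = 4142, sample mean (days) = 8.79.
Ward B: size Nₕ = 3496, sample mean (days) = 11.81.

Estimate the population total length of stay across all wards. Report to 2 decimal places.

A: 4142·8.79 = 36408.18
B: 3496·11.81 = 41287.76
τ̂ = Σ Nₕx̄ₕ = 77695.94.

77695.94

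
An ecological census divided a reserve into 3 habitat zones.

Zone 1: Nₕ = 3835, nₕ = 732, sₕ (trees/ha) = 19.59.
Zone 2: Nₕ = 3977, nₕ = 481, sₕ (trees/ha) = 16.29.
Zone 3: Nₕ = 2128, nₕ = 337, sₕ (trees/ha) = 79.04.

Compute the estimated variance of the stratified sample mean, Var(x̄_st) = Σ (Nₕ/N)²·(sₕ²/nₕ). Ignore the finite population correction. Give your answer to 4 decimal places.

N = 9940. Term for each stratum: Wₕ²sₕ²/nₕ.
Var(x̄_st) = 0.0780397 + 0.0883152 + 0.8496390 = 1.0159939 → 1.0160.

1.0160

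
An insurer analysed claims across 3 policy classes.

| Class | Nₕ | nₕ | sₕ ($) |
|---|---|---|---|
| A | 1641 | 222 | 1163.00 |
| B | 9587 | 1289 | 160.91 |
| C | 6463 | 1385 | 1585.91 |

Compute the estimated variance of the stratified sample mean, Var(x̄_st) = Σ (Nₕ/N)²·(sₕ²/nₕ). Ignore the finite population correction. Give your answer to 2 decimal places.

300.69

N = 17691; Wₕ = Nₕ/N.
class A: (1641/17691)²·1163.00²/222 = 52.42264
class B: (9587/17691)²·160.91²/1289 = 5.89894
class C: (6463/17691)²·1585.91²/1385 = 242.36553
Sum = 300.68710 → 300.69.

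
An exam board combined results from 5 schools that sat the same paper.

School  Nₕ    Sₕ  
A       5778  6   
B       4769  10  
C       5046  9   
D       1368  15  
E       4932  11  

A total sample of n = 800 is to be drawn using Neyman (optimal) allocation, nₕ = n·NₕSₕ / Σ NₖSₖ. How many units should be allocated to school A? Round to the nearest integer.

A: NₕSₕ = 5778·6 = 34668
B: NₕSₕ = 4769·10 = 47690
C: NₕSₕ = 5046·9 = 45414
D: NₕSₕ = 1368·15 = 20520
E: NₕSₕ = 4932·11 = 54252
Σ NₕSₕ = 202544.
n_A = 800·34668/202544 = 136.930... → 137.

137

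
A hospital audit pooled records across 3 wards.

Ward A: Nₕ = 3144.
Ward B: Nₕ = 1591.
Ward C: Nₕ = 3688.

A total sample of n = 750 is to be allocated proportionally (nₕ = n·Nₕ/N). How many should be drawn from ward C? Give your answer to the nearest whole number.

N = 3144 + 1591 + 3688 = 8423.
n_C = 750·3688/8423 = 328.387... → 328.

328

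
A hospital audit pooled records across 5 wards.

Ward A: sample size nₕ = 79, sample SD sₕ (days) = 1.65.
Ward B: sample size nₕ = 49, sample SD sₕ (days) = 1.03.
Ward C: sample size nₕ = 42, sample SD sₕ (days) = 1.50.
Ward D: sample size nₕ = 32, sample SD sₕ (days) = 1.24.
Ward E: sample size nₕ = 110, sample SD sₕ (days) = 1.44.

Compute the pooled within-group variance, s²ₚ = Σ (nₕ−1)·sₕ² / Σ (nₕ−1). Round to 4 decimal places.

Degrees of freedom: 78 + 48 + 41 + 31 + 109 = 307.
Σ(nₕ−1)sₕ² = 78·2.7225 + 48·1.0609 + 41·2.25 + 31·1.5376 + 109·2.0736 = 629.2162.
s²ₚ = 629.2162 / 307 = 2.049564... → 2.0496.

2.0496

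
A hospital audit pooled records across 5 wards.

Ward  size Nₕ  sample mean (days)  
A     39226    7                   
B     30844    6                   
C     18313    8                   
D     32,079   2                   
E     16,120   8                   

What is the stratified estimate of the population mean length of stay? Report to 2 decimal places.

5.85

x̄_st = (Σ Nₕx̄ₕ) / (Σ Nₕ) = (39226·7 + 30844·6 + 18313·8 + 32079·2 + 16120·8) / 136582
= 799268 / 136582 = 5.8519... → 5.85.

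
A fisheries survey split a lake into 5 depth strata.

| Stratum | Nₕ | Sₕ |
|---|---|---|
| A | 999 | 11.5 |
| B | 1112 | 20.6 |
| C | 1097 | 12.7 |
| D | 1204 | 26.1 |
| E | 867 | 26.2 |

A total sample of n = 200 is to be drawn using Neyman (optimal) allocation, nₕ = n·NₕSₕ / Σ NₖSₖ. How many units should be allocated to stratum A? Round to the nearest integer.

Σ NₕSₕ = 999·11.5 + 1112·20.6 + 1097·12.7 + 1204·26.1 + 867·26.2 = 102467.4.
Share for A: 11488.5/102467.4 = 0.11212.
n_A = 200 × 0.11212 = 22.424... → 22.

22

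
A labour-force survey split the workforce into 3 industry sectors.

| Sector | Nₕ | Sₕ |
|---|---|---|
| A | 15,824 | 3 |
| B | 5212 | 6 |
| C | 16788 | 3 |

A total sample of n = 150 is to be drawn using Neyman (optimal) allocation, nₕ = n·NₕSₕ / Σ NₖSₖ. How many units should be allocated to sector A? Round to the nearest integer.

A: NₕSₕ = 15824·3 = 47472
B: NₕSₕ = 5212·6 = 31272
C: NₕSₕ = 16788·3 = 50364
Σ NₕSₕ = 129108.
n_A = 150·47472/129108 = 55.154... → 55.

55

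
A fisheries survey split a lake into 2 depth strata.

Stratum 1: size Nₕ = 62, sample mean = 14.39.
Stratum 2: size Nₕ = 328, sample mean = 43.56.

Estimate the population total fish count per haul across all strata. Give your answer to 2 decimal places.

15179.86

1: 62·14.39 = 892.18
2: 328·43.56 = 14287.68
τ̂ = Σ Nₕx̄ₕ = 15179.86.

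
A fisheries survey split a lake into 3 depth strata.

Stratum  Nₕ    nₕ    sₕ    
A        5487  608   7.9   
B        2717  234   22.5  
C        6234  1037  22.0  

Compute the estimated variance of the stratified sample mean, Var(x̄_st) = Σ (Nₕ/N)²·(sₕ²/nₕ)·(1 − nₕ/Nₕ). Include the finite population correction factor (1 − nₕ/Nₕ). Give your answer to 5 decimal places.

0.15574

N = 14438; Wₕ = Nₕ/N.
stratum A: (5487/14438)²·7.9²/608·(1 − 608/5487) = 0.01318264
stratum B: (2717/14438)²·22.5²/234·(1 − 234/2717) = 0.07001667
stratum C: (6234/14438)²·22.0²/1037·(1 − 1037/6234) = 0.07253908
Sum = 0.15573839 → 0.15574.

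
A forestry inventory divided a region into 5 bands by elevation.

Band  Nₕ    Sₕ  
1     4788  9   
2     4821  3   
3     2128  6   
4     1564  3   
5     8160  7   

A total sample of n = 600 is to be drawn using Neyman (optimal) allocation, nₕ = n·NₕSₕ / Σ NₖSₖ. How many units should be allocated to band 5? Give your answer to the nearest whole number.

259

Σ NₕSₕ = 4788·9 + 4821·3 + 2128·6 + 1564·3 + 8160·7 = 132135.
Share for 5: 57120/132135 = 0.43229.
n_5 = 600 × 0.43229 = 259.371... → 259.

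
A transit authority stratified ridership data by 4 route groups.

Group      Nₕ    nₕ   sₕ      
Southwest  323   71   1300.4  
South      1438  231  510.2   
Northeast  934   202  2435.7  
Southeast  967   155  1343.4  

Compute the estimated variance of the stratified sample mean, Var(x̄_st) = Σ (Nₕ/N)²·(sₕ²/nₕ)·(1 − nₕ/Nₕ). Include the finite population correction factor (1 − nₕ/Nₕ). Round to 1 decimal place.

N = 3662; Wₕ = Nₕ/N.
group Southwest: (323/3662)²·1300.4²/71·(1 − 71/323) = 144.5646
group South: (1438/3662)²·510.2²/231·(1 − 231/1438) = 145.8473
group Northeast: (934/3662)²·2435.7²/202·(1 − 202/934) = 1497.3299
group Southeast: (967/3662)²·1343.4²/155·(1 − 155/967) = 681.7495
Sum = 2469.4913 → 2469.5.

2469.5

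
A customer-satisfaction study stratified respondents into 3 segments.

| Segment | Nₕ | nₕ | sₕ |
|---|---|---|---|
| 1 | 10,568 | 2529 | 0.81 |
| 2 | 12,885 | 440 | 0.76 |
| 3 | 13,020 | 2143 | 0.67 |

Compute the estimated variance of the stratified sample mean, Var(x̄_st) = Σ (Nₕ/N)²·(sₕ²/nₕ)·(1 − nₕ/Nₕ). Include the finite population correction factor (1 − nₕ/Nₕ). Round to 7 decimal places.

0.0001971

N = 36473. Term for each stratum: Wₕ²sₕ²/nₕ·(1−nₕ/Nₕ).
Var(x̄_st) = 0.0000165681 + 0.0001582380 + 0.0000223000 = 0.0001971061 → 0.0001971.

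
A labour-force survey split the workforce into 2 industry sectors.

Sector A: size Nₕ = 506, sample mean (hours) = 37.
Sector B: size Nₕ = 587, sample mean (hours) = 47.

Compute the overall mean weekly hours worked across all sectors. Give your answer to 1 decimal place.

42.4

N = 506 + 587 = 1093.
Overall mean = Σ (Nₕ/N)·x̄ₕ — weight by population share, not a simple average.
Σ Nₕx̄ₕ = 506·37 + 587·47 = 18722 + 27589 = 46311.
Divide by N: 46311 / 1093 = 42.371... → 42.4.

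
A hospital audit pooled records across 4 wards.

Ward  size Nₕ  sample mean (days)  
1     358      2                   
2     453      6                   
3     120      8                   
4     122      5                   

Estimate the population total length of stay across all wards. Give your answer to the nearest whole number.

5004

1: 358·2 = 716
2: 453·6 = 2718
3: 120·8 = 960
4: 122·5 = 610
τ̂ = Σ Nₕx̄ₕ = 5004.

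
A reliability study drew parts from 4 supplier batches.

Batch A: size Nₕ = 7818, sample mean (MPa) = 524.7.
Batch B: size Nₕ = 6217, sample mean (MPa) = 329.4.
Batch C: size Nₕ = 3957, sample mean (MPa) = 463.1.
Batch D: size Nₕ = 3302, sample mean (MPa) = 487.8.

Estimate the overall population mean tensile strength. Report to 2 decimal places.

N = 7818 + 6217 + 3957 + 3302 = 21294.
The stratified mean weights each stratum mean by its population share Nₕ/N.
Σ Nₕx̄ₕ = 7818·524.7 + 6217·329.4 + 3957·463.1 + 3302·487.8 = 4102104.6 + 2047879.8 + 1832486.7 + 1610715.6 = 9593186.7.
Divide by N: 9593186.7 / 21294 = 450.5113... → 450.51.

450.51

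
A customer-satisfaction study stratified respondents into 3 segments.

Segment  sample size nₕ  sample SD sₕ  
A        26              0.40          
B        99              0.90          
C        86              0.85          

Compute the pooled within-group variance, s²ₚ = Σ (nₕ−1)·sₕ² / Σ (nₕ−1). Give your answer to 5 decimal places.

0.69612

A: (26−1)·0.40² = 25·0.16 = 4
B: (99−1)·0.90² = 98·0.81 = 79.38
C: (86−1)·0.85² = 85·0.7225 = 61.4125
Numerator = 144.7925; denominator = Σ(nₕ−1) = 208.
s²ₚ = 144.7925/208 = 0.6961178... → 0.69612.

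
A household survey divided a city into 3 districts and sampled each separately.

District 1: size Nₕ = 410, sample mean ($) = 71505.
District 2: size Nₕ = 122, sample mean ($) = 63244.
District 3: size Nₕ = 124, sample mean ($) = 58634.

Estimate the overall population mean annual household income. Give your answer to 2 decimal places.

67535.72

x̄_st = (Σ Nₕx̄ₕ) / (Σ Nₕ) = (410·71505 + 122·63244 + 124·58634) / 656
= 44303434 / 656 = 67535.7226... → 67535.72.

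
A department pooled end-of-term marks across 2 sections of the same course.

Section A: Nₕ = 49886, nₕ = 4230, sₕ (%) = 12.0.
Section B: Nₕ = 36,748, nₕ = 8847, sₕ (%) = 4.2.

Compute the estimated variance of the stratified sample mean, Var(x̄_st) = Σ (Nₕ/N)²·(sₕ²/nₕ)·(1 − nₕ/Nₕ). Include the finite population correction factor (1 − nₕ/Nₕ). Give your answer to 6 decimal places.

0.010603

N = 86634; Wₕ = Nₕ/N.
section A: (49886/86634)²·12.0²/4230·(1 − 4230/49886) = 0.010330514
section B: (36748/86634)²·4.2²/8847·(1 − 8847/36748) = 0.000272383
Sum = 0.010602897 → 0.010603.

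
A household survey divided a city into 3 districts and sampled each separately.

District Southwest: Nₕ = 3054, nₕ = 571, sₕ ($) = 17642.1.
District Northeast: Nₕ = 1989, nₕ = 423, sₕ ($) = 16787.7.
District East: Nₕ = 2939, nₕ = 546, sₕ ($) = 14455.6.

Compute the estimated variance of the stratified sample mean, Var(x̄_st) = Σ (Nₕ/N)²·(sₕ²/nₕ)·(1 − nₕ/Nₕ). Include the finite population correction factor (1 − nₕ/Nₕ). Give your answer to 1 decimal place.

139695.7

N = 7982. Term for each stratum: Wₕ²sₕ²/nₕ·(1−nₕ/Nₕ).
Var(x̄_st) = 64876.4020 + 32572.0525 + 42247.2495 = 139695.7040 → 139695.7.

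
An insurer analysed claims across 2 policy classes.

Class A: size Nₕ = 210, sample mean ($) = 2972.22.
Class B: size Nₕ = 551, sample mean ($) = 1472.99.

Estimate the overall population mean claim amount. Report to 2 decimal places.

1886.71

N = 210 + 551 = 761.
The stratified mean weights each stratum mean by its population share Nₕ/N.
Σ Nₕx̄ₕ = 210·2972.22 + 551·1472.99 = 624166.2 + 811617.49 = 1435783.69.
Divide by N: 1435783.69 / 761 = 1886.7066... → 1886.71.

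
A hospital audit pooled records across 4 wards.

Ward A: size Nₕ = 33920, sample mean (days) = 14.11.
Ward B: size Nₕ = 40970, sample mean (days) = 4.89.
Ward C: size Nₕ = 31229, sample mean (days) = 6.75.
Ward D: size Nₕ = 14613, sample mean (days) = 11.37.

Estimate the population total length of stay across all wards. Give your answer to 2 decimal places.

A: 33920·14.11 = 478611.2
B: 40970·4.89 = 200343.3
C: 31229·6.75 = 210795.75
D: 14613·11.37 = 166149.81
τ̂ = Σ Nₕx̄ₕ = 1055900.06.

1055900.06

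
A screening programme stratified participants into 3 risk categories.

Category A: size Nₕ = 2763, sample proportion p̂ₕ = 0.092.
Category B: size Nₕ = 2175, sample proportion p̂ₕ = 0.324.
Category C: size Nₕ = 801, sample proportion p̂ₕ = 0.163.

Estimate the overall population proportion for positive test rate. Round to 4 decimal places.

0.1898

Wₕ = Nₕ/N with N = 5739: 0.4814, 0.3790, 0.1396.
p̂_st = 0.4814·0.092 + 0.3790·0.324 + 0.1396·0.163 ≈ 0.189834... → 0.1898.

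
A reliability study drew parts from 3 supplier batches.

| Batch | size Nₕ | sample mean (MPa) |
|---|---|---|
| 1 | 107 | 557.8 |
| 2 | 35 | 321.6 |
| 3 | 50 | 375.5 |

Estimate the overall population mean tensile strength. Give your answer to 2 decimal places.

N = 192; weights Wₕ = Nₕ/N = (0.5573, 0.1823, 0.2604).
x̄_st = Σ Wₕ·x̄ₕ = 0.5573·557.8 + 0.1823·321.6 + 0.2604·375.5 ≈ 467.2688...
→ 467.27.

467.27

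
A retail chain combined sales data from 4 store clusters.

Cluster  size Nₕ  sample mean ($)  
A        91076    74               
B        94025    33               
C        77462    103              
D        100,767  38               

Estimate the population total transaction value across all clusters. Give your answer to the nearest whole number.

Population total = Σ Nₕ·x̄ₕ (each stratum's size times its mean).
91076·74 + 94025·33 + 77462·103 + 100767·38 = 6739624 + 3102825 + 7978586 + 3829146 = 21650181.

21650181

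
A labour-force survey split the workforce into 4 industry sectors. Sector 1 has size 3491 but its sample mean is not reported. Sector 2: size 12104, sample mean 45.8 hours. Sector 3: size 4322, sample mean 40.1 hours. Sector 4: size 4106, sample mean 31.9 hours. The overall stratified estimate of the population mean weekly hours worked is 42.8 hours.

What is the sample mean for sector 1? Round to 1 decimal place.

Σ Nₕx̄ₕ = N·μ, so 3491·x̄_1 = 24023·42.8 − (12104·45.8 + 4322·40.1 + 4106·31.9).
= 1028184.4 − 858656.8 = 169527.6.
x̄_1 = 169527.6 / 3491 = 48.561... → 48.6.

48.6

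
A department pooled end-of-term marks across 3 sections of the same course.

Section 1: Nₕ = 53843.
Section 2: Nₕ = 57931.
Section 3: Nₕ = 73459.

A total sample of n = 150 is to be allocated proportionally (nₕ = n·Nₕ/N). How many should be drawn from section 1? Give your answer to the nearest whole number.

N = 53843 + 57931 + 73459 = 185233.
n_1 = 150·53843/185233 = 43.602... → 44.

44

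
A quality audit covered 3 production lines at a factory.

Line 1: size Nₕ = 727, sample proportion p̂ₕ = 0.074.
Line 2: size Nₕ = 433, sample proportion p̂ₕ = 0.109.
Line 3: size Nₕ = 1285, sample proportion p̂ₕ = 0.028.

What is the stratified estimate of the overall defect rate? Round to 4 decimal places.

0.0560

Wₕ = Nₕ/N with N = 2445: 0.2973, 0.1771, 0.5256.
p̂_st = 0.2973·0.074 + 0.1771·0.109 + 0.5256·0.028 ≈ 0.056022... → 0.0560.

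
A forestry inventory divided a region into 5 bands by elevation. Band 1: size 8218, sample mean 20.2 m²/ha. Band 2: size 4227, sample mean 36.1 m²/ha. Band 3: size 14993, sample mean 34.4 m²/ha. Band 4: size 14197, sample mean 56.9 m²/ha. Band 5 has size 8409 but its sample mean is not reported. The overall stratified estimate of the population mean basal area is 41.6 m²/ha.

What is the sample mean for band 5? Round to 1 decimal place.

Σ Nₕx̄ₕ = N·μ, so 8409·x̄_5 = 50044·41.6 − (8218·20.2 + 4227·36.1 + 14993·34.4 + 14197·56.9).
= 2081830.4 − 1642166.8 = 439663.6.
x̄_5 = 439663.6 / 8409 = 52.285... → 52.3.

52.3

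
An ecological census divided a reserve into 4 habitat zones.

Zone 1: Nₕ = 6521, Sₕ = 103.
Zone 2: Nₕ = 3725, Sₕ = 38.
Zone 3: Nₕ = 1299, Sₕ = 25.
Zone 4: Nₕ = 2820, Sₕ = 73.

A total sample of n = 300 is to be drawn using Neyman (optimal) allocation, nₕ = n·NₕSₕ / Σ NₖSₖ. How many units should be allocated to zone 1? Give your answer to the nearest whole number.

1: NₕSₕ = 6521·103 = 671663
2: NₕSₕ = 3725·38 = 141550
3: NₕSₕ = 1299·25 = 32475
4: NₕSₕ = 2820·73 = 205860
Σ NₕSₕ = 1051548.
n_1 = 300·671663/1051548 = 191.621... → 192.

192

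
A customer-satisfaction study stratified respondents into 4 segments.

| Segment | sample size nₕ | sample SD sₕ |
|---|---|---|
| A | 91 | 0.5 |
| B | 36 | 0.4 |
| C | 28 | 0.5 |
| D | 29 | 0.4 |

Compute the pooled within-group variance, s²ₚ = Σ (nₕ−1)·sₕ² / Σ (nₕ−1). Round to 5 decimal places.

A: (91−1)·0.5² = 90·0.25 = 22.5
B: (36−1)·0.4² = 35·0.16 = 5.6
C: (28−1)·0.5² = 27·0.25 = 6.75
D: (29−1)·0.4² = 28·0.16 = 4.48
Numerator = 39.33; denominator = Σ(nₕ−1) = 180.
s²ₚ = 39.33/180 = 0.2185 → 0.21850.

0.21850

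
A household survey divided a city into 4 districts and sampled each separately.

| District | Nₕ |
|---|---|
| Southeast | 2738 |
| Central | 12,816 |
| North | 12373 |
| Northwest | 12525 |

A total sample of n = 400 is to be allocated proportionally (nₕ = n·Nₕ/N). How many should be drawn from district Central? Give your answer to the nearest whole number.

127

N = 2738 + 12816 + 12373 + 12525 = 40452.
n_Central = 400·12816/40452 = 126.728... → 127.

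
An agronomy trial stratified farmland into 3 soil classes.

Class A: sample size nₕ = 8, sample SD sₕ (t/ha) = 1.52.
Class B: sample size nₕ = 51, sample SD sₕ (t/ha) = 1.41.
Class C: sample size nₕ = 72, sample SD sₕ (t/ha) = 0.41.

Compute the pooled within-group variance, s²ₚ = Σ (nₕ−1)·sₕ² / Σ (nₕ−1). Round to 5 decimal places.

Degrees of freedom: 7 + 50 + 71 = 128.
Σ(nₕ−1)sₕ² = 7·2.3104 + 50·1.9881 + 71·0.1681 = 127.5129.
s²ₚ = 127.5129 / 128 = 0.9961945... → 0.99619.

0.99619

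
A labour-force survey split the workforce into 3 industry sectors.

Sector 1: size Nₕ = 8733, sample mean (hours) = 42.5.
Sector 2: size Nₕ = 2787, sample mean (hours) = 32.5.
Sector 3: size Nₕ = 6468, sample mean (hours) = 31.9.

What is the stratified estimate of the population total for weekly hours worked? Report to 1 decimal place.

Estimate total by summing Nₕ·x̄ₕ over strata.
8733·42.5 + 2787·32.5 + 6468·31.9 = 371152.5 + 90577.5 + 206329.2 = 668059.2.

668059.2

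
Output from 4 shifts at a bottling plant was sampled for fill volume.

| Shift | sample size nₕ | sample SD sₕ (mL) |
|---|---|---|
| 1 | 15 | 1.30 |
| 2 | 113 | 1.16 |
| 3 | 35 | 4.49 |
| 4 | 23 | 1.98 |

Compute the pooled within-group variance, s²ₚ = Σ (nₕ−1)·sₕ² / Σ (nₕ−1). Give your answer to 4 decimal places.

5.1981

1: (15−1)·1.30² = 14·1.69 = 23.66
2: (113−1)·1.16² = 112·1.3456 = 150.7072
3: (35−1)·4.49² = 34·20.1601 = 685.4434
4: (23−1)·1.98² = 22·3.9204 = 86.2488
Numerator = 946.0594; denominator = Σ(nₕ−1) = 182.
s²ₚ = 946.0594/182 = 5.198129... → 5.1981.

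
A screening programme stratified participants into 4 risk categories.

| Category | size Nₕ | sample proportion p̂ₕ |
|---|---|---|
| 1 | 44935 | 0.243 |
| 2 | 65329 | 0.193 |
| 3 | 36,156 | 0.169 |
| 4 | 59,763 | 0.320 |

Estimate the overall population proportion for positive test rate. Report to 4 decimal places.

0.2365

Wₕ = Nₕ/N with N = 206183: 0.2179, 0.3168, 0.1754, 0.2899.
p̂_st = 0.2179·0.243 + 0.3168·0.193 + 0.1754·0.169 + 0.2899·0.320 ≈ 0.236500... → 0.2365.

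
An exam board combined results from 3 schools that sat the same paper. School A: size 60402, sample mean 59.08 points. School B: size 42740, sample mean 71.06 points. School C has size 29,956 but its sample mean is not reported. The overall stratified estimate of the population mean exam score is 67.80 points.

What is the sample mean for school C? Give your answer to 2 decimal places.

Σ Nₕx̄ₕ = N·μ, so 29956·x̄_C = 133098·67.80 − (60402·59.08 + 42740·71.06).
= 9024044.4 − 6605654.56 = 2418389.84.
x̄_C = 2418389.84 / 29956 = 80.7314... → 80.73.

80.73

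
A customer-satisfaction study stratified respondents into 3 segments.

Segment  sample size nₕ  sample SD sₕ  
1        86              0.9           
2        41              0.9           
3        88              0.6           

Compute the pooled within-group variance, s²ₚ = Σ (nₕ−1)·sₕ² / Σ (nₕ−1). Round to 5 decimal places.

0.62533

1: (86−1)·0.9² = 85·0.81 = 68.85
2: (41−1)·0.9² = 40·0.81 = 32.4
3: (88−1)·0.6² = 87·0.36 = 31.32
Numerator = 132.57; denominator = Σ(nₕ−1) = 212.
s²ₚ = 132.57/212 = 0.6253302... → 0.62533.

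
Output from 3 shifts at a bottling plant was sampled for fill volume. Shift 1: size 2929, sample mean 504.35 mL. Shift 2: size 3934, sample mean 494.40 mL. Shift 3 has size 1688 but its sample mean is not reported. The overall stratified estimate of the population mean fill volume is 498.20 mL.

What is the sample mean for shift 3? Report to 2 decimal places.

496.38

N = 2929 + 3934 + 1688 = 8551.
Overall total = μ·N = 498.20·8551 = 4260108.2.
Subtract the known strata: 2929·504.35 + 3934·494.40 = 3422210.75.
Remaining total for shift 3: 4260108.2 − 3422210.75 = 837897.45.
Divide by its size: 837897.45 / 1688 = 496.3847... → 496.38.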